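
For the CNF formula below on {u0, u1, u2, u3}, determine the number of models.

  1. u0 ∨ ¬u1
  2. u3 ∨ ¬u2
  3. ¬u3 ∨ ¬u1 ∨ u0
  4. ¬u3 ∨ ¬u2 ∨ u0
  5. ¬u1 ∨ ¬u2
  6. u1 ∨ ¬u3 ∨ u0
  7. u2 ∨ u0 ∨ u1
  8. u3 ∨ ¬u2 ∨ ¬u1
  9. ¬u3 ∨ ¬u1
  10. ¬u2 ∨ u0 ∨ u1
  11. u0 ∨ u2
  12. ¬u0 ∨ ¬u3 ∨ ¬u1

There are 2^4 = 16 truth assignments over (u0, u1, u2, u3).
Split on u0. With u0 = True, the clauses containing u0 are satisfied and ¬u0 drops from the rest; 4 of the 2^3 = 8 assignments to the other variables satisfy what remains.
With u0 = False, by the same count on the reduced clause set, 0 assignments work.
(One model: u0=T, u1=F, u2=F, u3=F.)
Total: 4 + 0 = 4.

4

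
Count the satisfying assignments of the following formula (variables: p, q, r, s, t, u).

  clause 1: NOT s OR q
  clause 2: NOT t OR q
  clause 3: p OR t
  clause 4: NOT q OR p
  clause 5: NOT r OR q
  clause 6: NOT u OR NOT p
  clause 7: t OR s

6

There are 2^6 = 64 truth assignments over (p, q, r, s, t, u).
Split on u. With u = true, the clauses containing u are satisfied and NOT u drops from the rest; 0 of the 2^5 = 32 assignments to the other variables satisfy what remains.
With u = false, by the same count on the reduced clause set, 6 assignments work.
Total: 0 + 6 = 6.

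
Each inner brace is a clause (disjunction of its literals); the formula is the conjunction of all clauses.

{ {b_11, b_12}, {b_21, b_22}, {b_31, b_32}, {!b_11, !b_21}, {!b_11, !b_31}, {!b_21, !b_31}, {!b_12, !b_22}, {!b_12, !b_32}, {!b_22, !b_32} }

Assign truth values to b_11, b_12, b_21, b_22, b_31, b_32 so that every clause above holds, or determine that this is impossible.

UNSATISFIABLE

Case b_11 = true:
Unit clause (!b_21) forces b_21 = false.
Unit clause (b_22) forces b_22 = true.
Unit clause (!b_31) forces b_31 = false.
Unit clause (b_32) forces b_32 = true.
That conflicts with the unit clause (!b_32).
So b_11 must be the other value — set b_11 = false.
Unit clause (b_12) forces b_12 = true.
Unit clause (!b_22) forces b_22 = false.
Unit clause (b_21) forces b_21 = true.
Unit clause (!b_31) forces b_31 = false.
Unit clause (b_32) forces b_32 = true.
That conflicts with the unit clause (!b_32).
Either choice for b_11 ends in contradiction.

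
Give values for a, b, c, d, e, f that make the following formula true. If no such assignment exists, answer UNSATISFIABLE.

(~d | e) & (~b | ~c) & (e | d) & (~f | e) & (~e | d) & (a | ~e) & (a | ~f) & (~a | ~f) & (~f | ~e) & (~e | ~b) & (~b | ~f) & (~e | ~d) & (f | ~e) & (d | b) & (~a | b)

UNSATISFIABLE

Case d = 0:
The clause (e) is unit, so e = 1.
But (~e) is also a unit clause — contradiction.
Backtrack on d: now try d = 1.
The clause (e) is unit, so e = 1.
But (~e) is also a unit clause — contradiction.
Neither d = 1 nor d = 0 works.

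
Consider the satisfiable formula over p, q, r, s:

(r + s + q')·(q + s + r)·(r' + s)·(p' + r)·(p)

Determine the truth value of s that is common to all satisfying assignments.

True

Suppose s = 0.
(r') alone gives r = 0.
(q') alone gives q = 0.
That conflicts with the unit clause (q).
So every satisfying assignment has s = True.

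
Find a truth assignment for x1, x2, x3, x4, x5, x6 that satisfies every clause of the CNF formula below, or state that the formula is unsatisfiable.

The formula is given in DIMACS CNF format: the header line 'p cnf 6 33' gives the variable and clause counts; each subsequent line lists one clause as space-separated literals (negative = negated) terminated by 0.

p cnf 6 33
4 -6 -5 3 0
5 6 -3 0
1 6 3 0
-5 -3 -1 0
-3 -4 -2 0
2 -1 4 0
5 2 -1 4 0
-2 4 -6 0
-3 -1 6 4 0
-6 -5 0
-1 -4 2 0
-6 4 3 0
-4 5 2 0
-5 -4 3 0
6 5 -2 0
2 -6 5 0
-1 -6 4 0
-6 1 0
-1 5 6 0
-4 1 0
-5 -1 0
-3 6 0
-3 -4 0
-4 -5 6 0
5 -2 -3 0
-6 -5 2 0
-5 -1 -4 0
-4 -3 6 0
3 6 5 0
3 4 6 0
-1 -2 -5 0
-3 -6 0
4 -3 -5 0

Suppose x6 = True.
Unit clause (¬x5) forces x5 = False.
Unit clause (x2) forces x2 = True.
Unit clause (x4) forces x4 = True.
Unit clause (¬x3) forces x3 = False.
Unit clause (x1) forces x1 = True.
All clauses are satisfied.

x1: True; x2: True; x3: False; x4: True; x5: False; x6: True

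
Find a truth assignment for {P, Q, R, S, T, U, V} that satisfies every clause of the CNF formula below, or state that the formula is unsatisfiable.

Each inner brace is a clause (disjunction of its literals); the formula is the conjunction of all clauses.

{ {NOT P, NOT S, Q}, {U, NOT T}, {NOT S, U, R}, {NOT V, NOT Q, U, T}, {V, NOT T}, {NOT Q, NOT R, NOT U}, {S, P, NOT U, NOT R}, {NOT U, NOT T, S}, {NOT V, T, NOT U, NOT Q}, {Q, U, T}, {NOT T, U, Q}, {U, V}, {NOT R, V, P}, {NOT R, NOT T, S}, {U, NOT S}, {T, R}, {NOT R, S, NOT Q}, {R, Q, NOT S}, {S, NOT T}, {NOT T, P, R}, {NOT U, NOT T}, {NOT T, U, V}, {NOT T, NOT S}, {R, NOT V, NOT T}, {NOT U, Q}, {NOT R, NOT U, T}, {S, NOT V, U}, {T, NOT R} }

UNSATISFIABLE

Case U = true:
From the singleton clause (NOT T), T = false.
From the singleton clause (R), R = true.
But (NOT R) is also a unit clause — contradiction.
So U must be the other value — set U = false.
From the singleton clause (NOT T), T = false.
From the singleton clause (Q), Q = true.
From the singleton clause (NOT V), V = false.
But (V) is also a unit clause — contradiction.
Either choice for U ends in contradiction.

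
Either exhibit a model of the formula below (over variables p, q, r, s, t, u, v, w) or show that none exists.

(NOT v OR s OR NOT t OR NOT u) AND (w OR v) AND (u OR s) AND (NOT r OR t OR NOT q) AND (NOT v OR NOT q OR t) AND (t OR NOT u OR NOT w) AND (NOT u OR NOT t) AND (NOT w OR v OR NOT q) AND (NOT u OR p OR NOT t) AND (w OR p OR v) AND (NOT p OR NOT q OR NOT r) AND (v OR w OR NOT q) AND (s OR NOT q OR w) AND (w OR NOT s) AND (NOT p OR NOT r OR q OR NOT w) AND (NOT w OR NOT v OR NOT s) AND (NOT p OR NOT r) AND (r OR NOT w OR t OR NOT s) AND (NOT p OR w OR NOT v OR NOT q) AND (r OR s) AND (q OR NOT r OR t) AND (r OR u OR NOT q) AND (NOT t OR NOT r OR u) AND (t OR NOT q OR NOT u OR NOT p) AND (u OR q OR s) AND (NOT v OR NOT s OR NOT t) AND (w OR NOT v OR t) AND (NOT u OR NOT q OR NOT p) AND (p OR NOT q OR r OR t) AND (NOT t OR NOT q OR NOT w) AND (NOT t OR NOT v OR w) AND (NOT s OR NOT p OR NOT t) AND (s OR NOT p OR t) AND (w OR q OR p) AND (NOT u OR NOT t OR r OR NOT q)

p: false; q: false; r: false; s: true; t: true; u: false; v: false; w: true

Branch on w: set w = true.
Branch on u: set u = false.
Unit clause (s) forces s = true.
Unit clause (NOT v) forces v = false.
Unit clause (NOT q) forces q = false.
Branch on p: set p = false.
Branch on r: set r = false.
Unit clause (t) forces t = true.
All clauses are satisfied.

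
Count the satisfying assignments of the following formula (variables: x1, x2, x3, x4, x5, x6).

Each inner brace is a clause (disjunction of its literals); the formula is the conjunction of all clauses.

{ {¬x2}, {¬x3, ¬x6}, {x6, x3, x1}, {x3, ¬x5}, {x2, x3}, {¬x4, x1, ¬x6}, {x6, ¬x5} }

There are 2^6 = 64 truth assignments over (x1, x2, x3, x4, x5, x6).
Split on x5. With x5 = True, the clauses containing x5 are satisfied and ¬x5 drops from the rest; 0 of the 2^5 = 32 assignments to the other variables satisfy what remains.
With x5 = False, by the same count on the reduced clause set, 4 assignments work.
Total: 0 + 4 = 4.

4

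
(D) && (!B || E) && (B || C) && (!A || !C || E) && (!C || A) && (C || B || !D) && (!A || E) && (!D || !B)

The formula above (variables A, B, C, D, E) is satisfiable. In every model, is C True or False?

True

Suppose C = false.
From the singleton clause (D), D = true.
From the singleton clause (B), B = true.
Now (!B) is unsatisfied and unit — conflict.
So every satisfying assignment has C = True.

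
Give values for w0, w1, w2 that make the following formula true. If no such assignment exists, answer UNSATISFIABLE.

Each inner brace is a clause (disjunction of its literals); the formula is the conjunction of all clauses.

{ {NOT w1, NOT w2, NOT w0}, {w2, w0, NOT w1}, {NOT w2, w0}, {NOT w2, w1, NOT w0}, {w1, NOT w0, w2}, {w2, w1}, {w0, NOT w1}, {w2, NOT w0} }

Branch on w2: set w2 = false.
The clause (w1) is unit, so w1 = true.
The clause (w0) is unit, so w0 = true.
That conflicts with the unit clause (NOT w0).
Backtrack on w2: now try w2 = true.
The clause (w0) is unit, so w0 = true.
The clause (NOT w1) is unit, so w1 = false.
That conflicts with the unit clause (w1).
Both values of w2 lead to a conflict.

UNSATISFIABLE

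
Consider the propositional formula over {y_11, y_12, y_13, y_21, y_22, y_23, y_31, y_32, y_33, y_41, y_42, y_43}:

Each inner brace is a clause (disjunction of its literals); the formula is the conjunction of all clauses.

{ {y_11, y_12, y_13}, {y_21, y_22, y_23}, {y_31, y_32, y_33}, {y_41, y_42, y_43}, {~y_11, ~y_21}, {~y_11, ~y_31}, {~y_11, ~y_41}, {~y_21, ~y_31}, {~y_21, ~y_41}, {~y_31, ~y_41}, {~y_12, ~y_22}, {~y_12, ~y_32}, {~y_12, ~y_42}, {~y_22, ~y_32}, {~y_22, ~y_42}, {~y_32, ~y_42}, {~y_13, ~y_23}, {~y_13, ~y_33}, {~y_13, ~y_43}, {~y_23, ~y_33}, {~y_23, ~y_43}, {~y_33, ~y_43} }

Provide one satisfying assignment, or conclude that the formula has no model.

UNSATISFIABLE

Try y_11 = 0.
Try y_12 = 1.
(~y_22) alone gives y_22 = 0.
(~y_32) alone gives y_32 = 0.
(~y_42) alone gives y_42 = 0.
Try y_21 = 1.
(~y_31) alone gives y_31 = 0.
(y_33) alone gives y_33 = 1.
(~y_41) alone gives y_41 = 0.
(y_43) alone gives y_43 = 1.
Now (~y_43) is unsatisfied and unit — conflict.
That branch fails; take y_21 = 0 instead.
(y_23) alone gives y_23 = 1.
(~y_13) alone gives y_13 = 0.
(~y_33) alone gives y_33 = 0.
(y_31) alone gives y_31 = 1.
(~y_41) alone gives y_41 = 0.
(y_43) alone gives y_43 = 1.
Now (~y_43) is unsatisfied and unit — conflict.
Either choice for y_21 ends in contradiction.
That branch fails; take y_12 = 0 instead.
(y_13) alone gives y_13 = 1.
(~y_23) alone gives y_23 = 0.
(~y_33) alone gives y_33 = 0.
(~y_43) alone gives y_43 = 0.
Try y_21 = 1.
(~y_31) alone gives y_31 = 0.
(y_32) alone gives y_32 = 1.
(~y_41) alone gives y_41 = 0.
(y_42) alone gives y_42 = 1.
Now (~y_42) is unsatisfied and unit — conflict.
That branch fails; take y_21 = 0 instead.
(y_22) alone gives y_22 = 1.
(~y_32) alone gives y_32 = 0.
(y_31) alone gives y_31 = 1.
(~y_41) alone gives y_41 = 0.
(y_42) alone gives y_42 = 1.
Now (~y_42) is unsatisfied and unit — conflict.
Either choice for y_21 ends in contradiction.
Either choice for y_12 ends in contradiction.
That branch fails; take y_11 = 1 instead.
(~y_21) alone gives y_21 = 0.
(~y_31) alone gives y_31 = 0.
(~y_41) alone gives y_41 = 0.
Try y_22 = 1.
(~y_12) alone gives y_12 = 0.
(~y_32) alone gives y_32 = 0.
(y_33) alone gives y_33 = 1.
(~y_42) alone gives y_42 = 0.
(y_43) alone gives y_43 = 1.
Now (~y_43) is unsatisfied and unit — conflict.
That branch fails; take y_22 = 0 instead.
(y_23) alone gives y_23 = 1.
(~y_13) alone gives y_13 = 0.
(~y_33) alone gives y_33 = 0.
(y_32) alone gives y_32 = 1.
(~y_12) alone gives y_12 = 0.
(~y_42) alone gives y_42 = 0.
(y_43) alone gives y_43 = 1.
Now (~y_43) is unsatisfied and unit — conflict.
Either choice for y_22 ends in contradiction.
Either choice for y_11 ends in contradiction.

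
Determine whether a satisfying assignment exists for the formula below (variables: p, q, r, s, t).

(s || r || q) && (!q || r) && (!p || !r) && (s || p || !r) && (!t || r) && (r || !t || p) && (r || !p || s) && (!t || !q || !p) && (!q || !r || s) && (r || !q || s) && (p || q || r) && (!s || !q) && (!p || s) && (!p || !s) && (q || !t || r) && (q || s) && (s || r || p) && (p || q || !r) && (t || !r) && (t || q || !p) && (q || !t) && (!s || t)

Try q = false.
The clause (s) is unit, so s = true.
The clause (!p) is unit, so p = false.
The clause (r) is unit, so r = true.
That conflicts with the unit clause (!r).
Undo q and try q = true.
The clause (r) is unit, so r = true.
The clause (!p) is unit, so p = false.
The clause (s) is unit, so s = true.
That conflicts with the unit clause (!s).
Neither q = true nor q = false works.
No assignment satisfies every clause.

No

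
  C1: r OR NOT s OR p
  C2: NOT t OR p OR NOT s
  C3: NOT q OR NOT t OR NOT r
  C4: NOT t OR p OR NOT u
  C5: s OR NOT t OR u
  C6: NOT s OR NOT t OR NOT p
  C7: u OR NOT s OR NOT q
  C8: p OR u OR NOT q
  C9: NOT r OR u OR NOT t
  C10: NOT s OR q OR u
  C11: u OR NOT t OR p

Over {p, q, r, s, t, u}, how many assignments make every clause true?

There are 2^6 = 64 truth assignments over (p, q, r, s, t, u).
Split on q. With q = true, the clauses containing q are satisfied and NOT q drops from the rest; 10 of the 2^5 = 32 assignments to the other variables satisfy what remains.
With q = false, by the same count on the reduced clause set, 13 assignments work.
Total: 10 + 13 = 23.

23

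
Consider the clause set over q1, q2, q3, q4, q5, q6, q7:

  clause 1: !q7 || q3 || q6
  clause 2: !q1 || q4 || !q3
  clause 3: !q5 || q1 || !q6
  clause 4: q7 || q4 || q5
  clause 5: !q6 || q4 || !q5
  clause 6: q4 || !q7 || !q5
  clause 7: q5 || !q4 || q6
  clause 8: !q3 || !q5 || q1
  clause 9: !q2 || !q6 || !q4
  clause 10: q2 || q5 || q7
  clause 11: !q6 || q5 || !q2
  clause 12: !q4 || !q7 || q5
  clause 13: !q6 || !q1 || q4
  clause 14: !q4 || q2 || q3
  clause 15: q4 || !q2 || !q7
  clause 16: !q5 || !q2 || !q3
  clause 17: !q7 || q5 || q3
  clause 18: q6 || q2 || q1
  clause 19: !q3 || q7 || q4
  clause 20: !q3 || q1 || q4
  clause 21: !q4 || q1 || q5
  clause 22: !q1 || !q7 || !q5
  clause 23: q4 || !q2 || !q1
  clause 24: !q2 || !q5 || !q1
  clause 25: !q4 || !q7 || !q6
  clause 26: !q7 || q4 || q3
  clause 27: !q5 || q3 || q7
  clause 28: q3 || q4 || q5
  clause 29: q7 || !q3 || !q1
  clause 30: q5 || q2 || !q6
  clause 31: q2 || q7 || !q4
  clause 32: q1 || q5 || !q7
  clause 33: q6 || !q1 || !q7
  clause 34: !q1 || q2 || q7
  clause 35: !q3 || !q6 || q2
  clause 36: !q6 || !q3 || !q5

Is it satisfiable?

No, unsatisfiable

Try q7 = false.
Try q4 = true.
From the singleton clause (q2), q2 = true.
From the singleton clause (!q6), q6 = false.
From the singleton clause (q5), q5 = true.
From the singleton clause (!q3), q3 = false.
But (q3) is also a unit clause — contradiction.
So q4 must be the other value — set q4 = false.
From the singleton clause (q5), q5 = true.
From the singleton clause (!q6), q6 = false.
From the singleton clause (!q3), q3 = false.
But (q3) is also a unit clause — contradiction.
Both values of q4 lead to a conflict.
So q7 must be the other value — set q7 = true.
Try q3 = true.
Try q1 = false.
From the singleton clause (!q5), q5 = false.
But (q5) is also a unit clause — contradiction.
So q1 must be the other value — set q1 = true.
From the singleton clause (q4), q4 = true.
From the singleton clause (q5), q5 = true.
But (!q5) is also a unit clause — contradiction.
Both values of q1 lead to a conflict.
So q3 must be the other value — set q3 = false.
From the singleton clause (q6), q6 = true.
From the singleton clause (q5), q5 = true.
From the singleton clause (q1), q1 = true.
But (!q1) is also a unit clause — contradiction.
Both values of q3 lead to a conflict.
Both values of q7 lead to a conflict.
No assignment satisfies every clause.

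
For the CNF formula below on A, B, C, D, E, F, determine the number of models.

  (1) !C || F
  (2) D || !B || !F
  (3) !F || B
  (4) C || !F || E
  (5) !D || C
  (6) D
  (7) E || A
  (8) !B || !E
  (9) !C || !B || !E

1

There are 2^6 = 64 truth assignments over (A, B, C, D, E, F).
Split on E. With E = true, the clauses containing E are satisfied and !E drops from the rest; 0 of the 2^5 = 32 assignments to the other variables satisfy what remains.
With E = false, by the same count on the reduced clause set, 1 assignment works.
Total: 0 + 1 = 1.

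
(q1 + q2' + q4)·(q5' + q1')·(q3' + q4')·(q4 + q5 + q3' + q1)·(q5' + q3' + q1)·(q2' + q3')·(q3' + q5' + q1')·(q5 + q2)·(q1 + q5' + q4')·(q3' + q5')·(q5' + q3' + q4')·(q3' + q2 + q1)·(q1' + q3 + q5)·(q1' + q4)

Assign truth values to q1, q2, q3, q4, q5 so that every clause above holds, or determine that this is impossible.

q1=0; q2=1; q3=0; q4=1; q5=0

Try q5 = 0.
Unit clause (q2) forces q2 = 1.
Unit clause (q3') forces q3 = 0.
Unit clause (q1') forces q1 = 0.
Unit clause (q4) forces q4 = 1.
This assignment satisfies each clause.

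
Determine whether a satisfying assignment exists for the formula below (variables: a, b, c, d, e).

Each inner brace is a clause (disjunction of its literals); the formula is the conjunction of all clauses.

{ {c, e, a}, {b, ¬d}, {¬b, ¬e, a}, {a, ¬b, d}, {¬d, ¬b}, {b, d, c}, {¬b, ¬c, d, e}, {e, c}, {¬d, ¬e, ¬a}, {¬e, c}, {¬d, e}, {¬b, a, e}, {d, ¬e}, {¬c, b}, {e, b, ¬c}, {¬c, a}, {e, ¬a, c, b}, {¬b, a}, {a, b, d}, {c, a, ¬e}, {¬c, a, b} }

Branch on b: set b = True.
From the singleton clause (¬d), d = False.
From the singleton clause (a), a = True.
From the singleton clause (¬e), e = False.
From the singleton clause (¬c), c = False.
That conflicts with the unit clause (c).
Backtrack on b: now try b = False.
From the singleton clause (¬d), d = False.
From the singleton clause (c), c = True.
That conflicts with the unit clause (¬c).
Either choice for b ends in contradiction.
No assignment satisfies every clause.

Unsatisfiable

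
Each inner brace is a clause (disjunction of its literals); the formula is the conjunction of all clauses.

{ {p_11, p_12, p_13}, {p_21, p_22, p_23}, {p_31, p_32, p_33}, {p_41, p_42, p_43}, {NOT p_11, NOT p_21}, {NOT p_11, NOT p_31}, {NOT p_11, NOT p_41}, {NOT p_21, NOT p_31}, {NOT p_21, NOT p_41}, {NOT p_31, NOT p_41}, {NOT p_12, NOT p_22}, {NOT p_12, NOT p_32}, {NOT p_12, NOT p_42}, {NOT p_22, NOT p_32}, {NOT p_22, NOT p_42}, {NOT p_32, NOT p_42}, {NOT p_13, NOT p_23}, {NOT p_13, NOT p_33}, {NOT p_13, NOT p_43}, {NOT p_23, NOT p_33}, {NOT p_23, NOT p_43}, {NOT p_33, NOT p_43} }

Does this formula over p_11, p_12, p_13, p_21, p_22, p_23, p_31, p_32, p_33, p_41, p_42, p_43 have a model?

Branch on p_11: set p_11 = false.
Branch on p_12: set p_12 = true.
From the singleton clause (NOT p_22), p_22 = false.
From the singleton clause (NOT p_32), p_32 = false.
From the singleton clause (NOT p_42), p_42 = false.
Branch on p_21: set p_21 = true.
From the singleton clause (NOT p_31), p_31 = false.
From the singleton clause (p_33), p_33 = true.
From the singleton clause (NOT p_41), p_41 = false.
From the singleton clause (p_43), p_43 = true.
Now (NOT p_43) is unsatisfied and unit — conflict.
That branch fails; take p_21 = false instead.
From the singleton clause (p_23), p_23 = true.
From the singleton clause (NOT p_13), p_13 = false.
From the singleton clause (NOT p_33), p_33 = false.
From the singleton clause (p_31), p_31 = true.
From the singleton clause (NOT p_41), p_41 = false.
From the singleton clause (p_43), p_43 = true.
Now (NOT p_43) is unsatisfied and unit — conflict.
Neither p_21 = true nor p_21 = false works.
That branch fails; take p_12 = false instead.
From the singleton clause (p_13), p_13 = true.
From the singleton clause (NOT p_23), p_23 = false.
From the singleton clause (NOT p_33), p_33 = false.
From the singleton clause (NOT p_43), p_43 = false.
Branch on p_21: set p_21 = true.
From the singleton clause (NOT p_31), p_31 = false.
From the singleton clause (p_32), p_32 = true.
From the singleton clause (NOT p_41), p_41 = false.
From the singleton clause (p_42), p_42 = true.
Now (NOT p_42) is unsatisfied and unit — conflict.
That branch fails; take p_21 = false instead.
From the singleton clause (p_22), p_22 = true.
From the singleton clause (NOT p_32), p_32 = false.
From the singleton clause (p_31), p_31 = true.
From the singleton clause (NOT p_41), p_41 = false.
From the singleton clause (p_42), p_42 = true.
Now (NOT p_42) is unsatisfied and unit — conflict.
Neither p_21 = true nor p_21 = false works.
Neither p_12 = true nor p_12 = false works.
That branch fails; take p_11 = true instead.
From the singleton clause (NOT p_21), p_21 = false.
From the singleton clause (NOT p_31), p_31 = false.
From the singleton clause (NOT p_41), p_41 = false.
Branch on p_22: set p_22 = true.
From the singleton clause (NOT p_12), p_12 = false.
From the singleton clause (NOT p_32), p_32 = false.
From the singleton clause (p_33), p_33 = true.
From the singleton clause (NOT p_42), p_42 = false.
From the singleton clause (p_43), p_43 = true.
Now (NOT p_43) is unsatisfied and unit — conflict.
That branch fails; take p_22 = false instead.
From the singleton clause (p_23), p_23 = true.
From the singleton clause (NOT p_13), p_13 = false.
From the singleton clause (NOT p_33), p_33 = false.
From the singleton clause (p_32), p_32 = true.
From the singleton clause (NOT p_12), p_12 = false.
From the singleton clause (NOT p_42), p_42 = false.
From the singleton clause (p_43), p_43 = true.
Now (NOT p_43) is unsatisfied and unit — conflict.
Neither p_22 = true nor p_22 = false works.
Neither p_11 = true nor p_11 = false works.
No assignment satisfies every clause.

No, unsatisfiable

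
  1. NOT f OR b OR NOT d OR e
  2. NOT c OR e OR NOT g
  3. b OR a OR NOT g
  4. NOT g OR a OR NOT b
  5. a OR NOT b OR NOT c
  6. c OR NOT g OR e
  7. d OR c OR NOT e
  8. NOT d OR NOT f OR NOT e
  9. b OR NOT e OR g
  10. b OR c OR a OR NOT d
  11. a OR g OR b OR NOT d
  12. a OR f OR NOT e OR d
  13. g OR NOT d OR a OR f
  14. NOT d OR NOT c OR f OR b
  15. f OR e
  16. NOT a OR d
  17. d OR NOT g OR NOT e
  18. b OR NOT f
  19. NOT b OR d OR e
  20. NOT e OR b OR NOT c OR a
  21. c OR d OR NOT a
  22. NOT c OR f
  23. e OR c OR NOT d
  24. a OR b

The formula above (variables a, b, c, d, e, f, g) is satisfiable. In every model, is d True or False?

Suppose d = false.
From the singleton clause (NOT a), a = false.
From the singleton clause (b), b = true.
From the singleton clause (NOT g), g = false.
From the singleton clause (NOT c), c = false.
From the singleton clause (NOT e), e = false.
Now (e) is unsatisfied and unit — conflict.
So every satisfying assignment has d = True.

True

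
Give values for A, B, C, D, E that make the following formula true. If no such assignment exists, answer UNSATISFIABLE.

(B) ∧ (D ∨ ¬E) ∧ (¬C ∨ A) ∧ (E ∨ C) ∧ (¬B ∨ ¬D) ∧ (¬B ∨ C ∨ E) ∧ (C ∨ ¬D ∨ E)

A: True, B: True, C: True, D: False, E: False

From the singleton clause (B), B = True.
From the singleton clause (¬D), D = False.
From the singleton clause (¬E), E = False.
From the singleton clause (C), C = True.
From the singleton clause (A), A = True.
This assignment satisfies each clause.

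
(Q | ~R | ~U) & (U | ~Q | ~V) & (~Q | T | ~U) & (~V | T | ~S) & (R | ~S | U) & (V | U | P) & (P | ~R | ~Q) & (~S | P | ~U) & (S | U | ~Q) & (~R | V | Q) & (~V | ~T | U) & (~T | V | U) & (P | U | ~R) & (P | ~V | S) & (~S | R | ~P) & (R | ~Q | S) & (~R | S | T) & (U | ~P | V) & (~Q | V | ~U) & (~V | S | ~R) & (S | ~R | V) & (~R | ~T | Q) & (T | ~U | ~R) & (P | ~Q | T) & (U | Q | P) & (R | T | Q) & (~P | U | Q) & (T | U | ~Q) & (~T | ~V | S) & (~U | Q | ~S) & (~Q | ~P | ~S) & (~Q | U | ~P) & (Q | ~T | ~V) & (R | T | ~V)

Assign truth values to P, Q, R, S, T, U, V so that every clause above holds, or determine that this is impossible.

Case Q = 0:
Case R = 0:
(T) alone gives T = 1.
(~V) alone gives V = 0.
(U) alone gives U = 1.
(~S) alone gives S = 0.
All clauses hold; P can take either value.

P ↦ 1,  Q ↦ 0,  R ↦ 0,  S ↦ 0,  T ↦ 1,  U ↦ 1,  V ↦ 0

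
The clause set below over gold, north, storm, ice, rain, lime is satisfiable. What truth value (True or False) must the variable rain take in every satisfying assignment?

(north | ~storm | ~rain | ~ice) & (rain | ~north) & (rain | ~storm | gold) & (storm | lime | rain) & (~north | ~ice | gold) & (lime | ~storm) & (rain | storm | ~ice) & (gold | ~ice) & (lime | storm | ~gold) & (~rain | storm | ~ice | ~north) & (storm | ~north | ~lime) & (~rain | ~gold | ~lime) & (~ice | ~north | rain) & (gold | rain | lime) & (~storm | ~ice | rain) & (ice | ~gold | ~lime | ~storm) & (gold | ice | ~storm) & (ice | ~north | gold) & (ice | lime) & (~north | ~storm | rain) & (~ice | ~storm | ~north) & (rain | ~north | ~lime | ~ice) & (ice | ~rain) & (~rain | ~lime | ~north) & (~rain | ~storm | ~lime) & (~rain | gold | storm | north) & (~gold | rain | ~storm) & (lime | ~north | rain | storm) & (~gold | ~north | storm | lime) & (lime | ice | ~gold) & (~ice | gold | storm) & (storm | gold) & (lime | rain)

Suppose rain = 1.
From the singleton clause (ice), ice = 1.
From the singleton clause (gold), gold = 1.
From the singleton clause (~lime), lime = 0.
From the singleton clause (~storm), storm = 0.
That conflicts with the unit clause (storm).
So every satisfying assignment has rain = False.

False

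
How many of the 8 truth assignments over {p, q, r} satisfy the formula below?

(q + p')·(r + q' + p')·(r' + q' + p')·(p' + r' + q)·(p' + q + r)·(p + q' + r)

3

There are 2^3 = 8 truth assignments over (p, q, r).
Check each against the 6 clauses (columns in the order p, q, r):
  F F F  ✓ satisfies all
  F F T  ✓ satisfies all
  F T F  ✗ fails (p + q' + r)
  F T T  ✓ satisfies all
  T F F  ✗ fails (q + p')
  T F T  ✗ fails (q + p')
  T T F  ✗ fails (r + q' + p')
  T T T  ✗ fails (r' + q' + p')
3 of the 8 rows are models.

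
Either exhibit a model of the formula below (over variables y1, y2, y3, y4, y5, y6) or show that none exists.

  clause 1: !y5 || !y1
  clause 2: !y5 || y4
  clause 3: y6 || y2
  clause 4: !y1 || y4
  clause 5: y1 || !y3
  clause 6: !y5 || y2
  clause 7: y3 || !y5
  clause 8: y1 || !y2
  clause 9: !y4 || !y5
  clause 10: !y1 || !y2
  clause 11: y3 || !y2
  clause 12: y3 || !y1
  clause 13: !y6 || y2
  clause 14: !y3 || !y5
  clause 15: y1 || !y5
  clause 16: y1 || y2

UNSATISFIABLE

Try y5 = false.
Try y6 = true.
Unit clause (y2) forces y2 = true.
Unit clause (y1) forces y1 = true.
But (!y1) is also a unit clause — contradiction.
That branch fails; take y6 = false instead.
Unit clause (y2) forces y2 = true.
Unit clause (y1) forces y1 = true.
But (!y1) is also a unit clause — contradiction.
Both values of y6 lead to a conflict.
That branch fails; take y5 = true instead.
Unit clause (!y1) forces y1 = false.
But (y1) is also a unit clause — contradiction.
Both values of y5 lead to a conflict.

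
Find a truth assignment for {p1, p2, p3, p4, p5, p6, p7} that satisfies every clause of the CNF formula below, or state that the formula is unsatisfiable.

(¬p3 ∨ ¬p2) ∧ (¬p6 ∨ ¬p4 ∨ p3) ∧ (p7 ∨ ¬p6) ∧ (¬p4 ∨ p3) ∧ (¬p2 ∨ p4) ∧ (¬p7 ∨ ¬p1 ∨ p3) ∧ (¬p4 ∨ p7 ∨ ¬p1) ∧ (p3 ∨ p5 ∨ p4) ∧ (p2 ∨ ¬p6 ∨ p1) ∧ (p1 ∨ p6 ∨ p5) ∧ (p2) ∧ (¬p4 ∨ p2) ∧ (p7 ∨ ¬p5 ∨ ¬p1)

UNSATISFIABLE

Unit clause (p2) forces p2 = True.
Unit clause (¬p3) forces p3 = False.
Unit clause (¬p4) forces p4 = False.
Now (p4) is unsatisfied and unit — conflict.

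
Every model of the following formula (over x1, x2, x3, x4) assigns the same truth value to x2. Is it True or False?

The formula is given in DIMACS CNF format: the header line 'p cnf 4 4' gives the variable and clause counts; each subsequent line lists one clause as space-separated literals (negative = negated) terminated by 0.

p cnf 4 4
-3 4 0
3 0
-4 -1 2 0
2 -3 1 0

True

Suppose x2 = False.
Unit clause (x3) forces x3 = True.
Unit clause (x4) forces x4 = True.
Unit clause (¬x1) forces x1 = False.
That conflicts with the unit clause (x1).
So every satisfying assignment has x2 = True.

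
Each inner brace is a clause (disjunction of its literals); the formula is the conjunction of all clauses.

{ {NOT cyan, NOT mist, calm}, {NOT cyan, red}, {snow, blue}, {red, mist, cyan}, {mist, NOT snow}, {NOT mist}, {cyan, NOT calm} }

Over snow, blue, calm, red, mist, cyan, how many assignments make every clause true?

3

There are 2^6 = 64 truth assignments over (snow, blue, calm, red, mist, cyan).
Split on red. With red = true, the clauses containing red are satisfied and NOT red drops from the rest; 3 of the 2^5 = 32 assignments to the other variables satisfy what remains.
With red = false, by the same count on the reduced clause set, 0 assignments work.
(One model: snow=F, blue=T, calm=F, red=T, mist=F, cyan=F.)
Total: 3 + 0 = 3.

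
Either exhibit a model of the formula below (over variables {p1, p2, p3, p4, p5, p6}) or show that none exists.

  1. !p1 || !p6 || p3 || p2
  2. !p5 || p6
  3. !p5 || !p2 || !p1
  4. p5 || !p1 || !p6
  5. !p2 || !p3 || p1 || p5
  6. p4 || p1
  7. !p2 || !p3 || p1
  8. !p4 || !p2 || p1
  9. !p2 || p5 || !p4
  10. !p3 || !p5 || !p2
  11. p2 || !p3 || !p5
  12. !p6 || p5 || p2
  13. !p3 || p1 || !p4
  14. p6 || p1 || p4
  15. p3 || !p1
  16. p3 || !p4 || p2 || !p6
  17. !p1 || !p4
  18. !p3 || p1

Try p5 = false.
Try p1 = false.
The clause (p4) is unit, so p4 = true.
The clause (!p2) is unit, so p2 = false.
The clause (!p6) is unit, so p6 = false.
The clause (!p3) is unit, so p3 = false.
All clauses are satisfied.

p1: false,  p2: false,  p3: false,  p4: true,  p5: false,  p6: false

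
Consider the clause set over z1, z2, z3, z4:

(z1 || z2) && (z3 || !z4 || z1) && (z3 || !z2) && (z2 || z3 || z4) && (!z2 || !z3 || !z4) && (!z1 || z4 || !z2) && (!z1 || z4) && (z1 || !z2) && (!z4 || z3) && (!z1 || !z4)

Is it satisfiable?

Case z1 = true:
From the singleton clause (z4), z4 = true.
Now (!z4) is unsatisfied and unit — conflict.
So z1 must be the other value — set z1 = false.
From the singleton clause (z2), z2 = true.
Now (!z2) is unsatisfied and unit — conflict.
Neither z1 = true nor z1 = false works.
No assignment satisfies every clause.

Unsatisfiable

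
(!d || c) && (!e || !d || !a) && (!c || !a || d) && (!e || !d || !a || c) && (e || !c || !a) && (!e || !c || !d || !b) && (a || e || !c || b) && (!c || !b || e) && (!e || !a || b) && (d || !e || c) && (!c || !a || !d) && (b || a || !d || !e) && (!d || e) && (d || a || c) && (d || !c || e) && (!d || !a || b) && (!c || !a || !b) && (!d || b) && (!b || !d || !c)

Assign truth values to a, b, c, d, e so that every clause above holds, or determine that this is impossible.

a=false; b=true; c=true; d=false; e=true

Case d = false:
Case c = true:
Unit clause (!a) forces a = false.
Unit clause (e) forces e = true.
No clause remains; b is free.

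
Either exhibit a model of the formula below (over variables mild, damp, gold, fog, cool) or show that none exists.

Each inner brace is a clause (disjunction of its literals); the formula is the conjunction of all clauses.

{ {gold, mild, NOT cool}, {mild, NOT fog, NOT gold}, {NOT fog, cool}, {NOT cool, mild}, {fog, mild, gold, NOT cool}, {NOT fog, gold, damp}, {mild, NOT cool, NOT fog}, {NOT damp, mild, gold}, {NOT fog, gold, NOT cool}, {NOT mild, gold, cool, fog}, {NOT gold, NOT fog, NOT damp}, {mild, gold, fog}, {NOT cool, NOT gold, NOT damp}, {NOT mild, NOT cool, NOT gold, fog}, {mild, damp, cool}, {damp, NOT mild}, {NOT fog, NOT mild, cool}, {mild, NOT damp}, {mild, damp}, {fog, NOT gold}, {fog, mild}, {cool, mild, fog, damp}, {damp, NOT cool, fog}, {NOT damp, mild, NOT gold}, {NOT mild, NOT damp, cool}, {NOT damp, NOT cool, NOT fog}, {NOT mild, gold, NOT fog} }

mild: true, damp: true, gold: false, fog: false, cool: true

Case fog = false:
From the singleton clause (NOT gold), gold = false.
From the singleton clause (mild), mild = true.
From the singleton clause (cool), cool = true.
From the singleton clause (damp), damp = true.
This assignment satisfies each clause.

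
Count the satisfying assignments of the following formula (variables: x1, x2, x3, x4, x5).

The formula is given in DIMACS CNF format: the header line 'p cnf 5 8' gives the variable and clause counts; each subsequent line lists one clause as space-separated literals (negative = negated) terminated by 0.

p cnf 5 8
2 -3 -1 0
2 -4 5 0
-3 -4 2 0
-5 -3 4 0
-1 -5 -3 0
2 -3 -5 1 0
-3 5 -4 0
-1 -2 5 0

15

There are 2^5 = 32 truth assignments over (x1, x2, x3, x4, x5).
Split on x4. With x4 = True, the clauses containing x4 are satisfied and ¬x4 drops from the rest; 6 of the 2^4 = 16 assignments to the other variables satisfy what remains.
With x4 = False, by the same count on the reduced clause set, 9 assignments work.
Total: 6 + 9 = 15.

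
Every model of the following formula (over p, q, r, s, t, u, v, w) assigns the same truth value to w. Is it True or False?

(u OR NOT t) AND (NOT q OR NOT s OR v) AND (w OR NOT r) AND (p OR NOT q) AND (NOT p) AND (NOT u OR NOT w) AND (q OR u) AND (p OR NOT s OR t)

Suppose w = true.
From the singleton clause (NOT p), p = false.
From the singleton clause (NOT q), q = false.
From the singleton clause (NOT u), u = false.
That conflicts with the unit clause (u).
So every satisfying assignment has w = False.

False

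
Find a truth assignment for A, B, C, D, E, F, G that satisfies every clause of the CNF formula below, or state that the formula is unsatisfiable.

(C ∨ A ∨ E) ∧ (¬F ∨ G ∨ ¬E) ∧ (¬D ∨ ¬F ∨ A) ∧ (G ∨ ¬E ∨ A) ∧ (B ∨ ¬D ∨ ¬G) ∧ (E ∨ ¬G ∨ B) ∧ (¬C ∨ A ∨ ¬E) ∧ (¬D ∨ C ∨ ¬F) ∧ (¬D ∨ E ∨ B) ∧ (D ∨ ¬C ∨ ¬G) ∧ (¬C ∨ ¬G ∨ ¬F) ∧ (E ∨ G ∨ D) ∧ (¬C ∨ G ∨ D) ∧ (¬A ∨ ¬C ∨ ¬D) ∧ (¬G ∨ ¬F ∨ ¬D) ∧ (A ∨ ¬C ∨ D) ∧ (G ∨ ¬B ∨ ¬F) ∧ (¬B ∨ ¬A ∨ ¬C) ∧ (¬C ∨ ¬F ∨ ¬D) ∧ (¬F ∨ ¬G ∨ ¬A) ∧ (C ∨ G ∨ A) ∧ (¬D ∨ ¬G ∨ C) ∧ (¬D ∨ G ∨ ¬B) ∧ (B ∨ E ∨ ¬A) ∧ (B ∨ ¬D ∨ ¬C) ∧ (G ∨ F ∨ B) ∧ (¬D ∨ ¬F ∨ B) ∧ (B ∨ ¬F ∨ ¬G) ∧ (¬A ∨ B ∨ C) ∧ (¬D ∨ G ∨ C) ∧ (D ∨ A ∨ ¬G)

A=True, B=True, C=False, D=False, E=False, F=False, G=True

Branch on C: set C = False.
Branch on A: set A = True.
The clause (B) is unit, so B = True.
Branch on D: set D = False.
Branch on E: set E = False.
The clause (G) is unit, so G = True.
The clause (¬F) is unit, so F = False.
This assignment satisfies each clause.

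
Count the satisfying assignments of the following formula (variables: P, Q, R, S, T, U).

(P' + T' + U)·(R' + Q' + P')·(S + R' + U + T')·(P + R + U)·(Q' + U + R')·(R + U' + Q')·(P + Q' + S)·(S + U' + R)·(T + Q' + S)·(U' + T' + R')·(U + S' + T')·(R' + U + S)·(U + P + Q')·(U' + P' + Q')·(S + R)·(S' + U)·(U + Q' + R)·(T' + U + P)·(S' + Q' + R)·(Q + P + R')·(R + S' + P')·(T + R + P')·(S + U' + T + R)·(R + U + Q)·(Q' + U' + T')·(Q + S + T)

There are 2^6 = 64 truth assignments over (P, Q, R, S, T, U).
Split on Q. With Q = 1, the clauses containing Q are satisfied and Q' drops from the rest; 1 of the 2^5 = 32 assignments to the other variables satisfy what remains.
With Q = 0, by the same count on the reduced clause set, 3 assignments work.
Total: 1 + 3 = 4.

4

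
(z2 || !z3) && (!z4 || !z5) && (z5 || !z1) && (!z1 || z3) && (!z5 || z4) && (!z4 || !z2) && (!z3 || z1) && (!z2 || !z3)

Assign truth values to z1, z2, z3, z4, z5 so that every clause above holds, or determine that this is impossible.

Try z2 = false.
From the singleton clause (!z3), z3 = false.
From the singleton clause (!z1), z1 = false.
Try z4 = true.
From the singleton clause (!z5), z5 = false.
This assignment satisfies each clause.

z1: false; z2: false; z3: false; z4: true; z5: false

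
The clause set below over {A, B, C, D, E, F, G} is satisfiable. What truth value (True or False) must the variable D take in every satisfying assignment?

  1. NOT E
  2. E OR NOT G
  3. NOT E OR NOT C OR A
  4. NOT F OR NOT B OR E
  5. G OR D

Suppose D = false.
From the singleton clause (NOT E), E = false.
From the singleton clause (NOT G), G = false.
But (G) is also a unit clause — contradiction.
So every satisfying assignment has D = True.

True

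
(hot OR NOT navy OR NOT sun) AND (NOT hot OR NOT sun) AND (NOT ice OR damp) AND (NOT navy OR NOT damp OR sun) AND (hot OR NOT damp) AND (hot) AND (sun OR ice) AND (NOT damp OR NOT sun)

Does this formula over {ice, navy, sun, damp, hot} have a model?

From the singleton clause (hot), hot = true.
From the singleton clause (NOT sun), sun = false.
From the singleton clause (ice), ice = true.
From the singleton clause (damp), damp = true.
From the singleton clause (NOT navy), navy = false.
This assignment satisfies each clause.
A satisfying assignment: ice: true; navy: false; sun: false; damp: true; hot: true.

Yes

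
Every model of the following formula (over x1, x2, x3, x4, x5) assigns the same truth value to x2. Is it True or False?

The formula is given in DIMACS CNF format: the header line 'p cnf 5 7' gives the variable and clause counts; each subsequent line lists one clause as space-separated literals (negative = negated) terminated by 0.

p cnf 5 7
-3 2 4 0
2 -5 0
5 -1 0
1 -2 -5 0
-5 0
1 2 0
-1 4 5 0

Suppose x2 = False.
From the singleton clause (¬x5), x5 = False.
From the singleton clause (¬x1), x1 = False.
Now (x1) is unsatisfied and unit — conflict.
So every satisfying assignment has x2 = True.

True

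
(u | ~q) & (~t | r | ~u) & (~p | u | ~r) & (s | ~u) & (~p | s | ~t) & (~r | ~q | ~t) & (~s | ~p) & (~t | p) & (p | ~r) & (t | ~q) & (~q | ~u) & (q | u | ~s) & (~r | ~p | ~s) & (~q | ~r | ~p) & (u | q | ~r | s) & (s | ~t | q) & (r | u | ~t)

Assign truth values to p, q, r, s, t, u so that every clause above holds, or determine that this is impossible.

Case u = 1:
Unit clause (s) forces s = 1.
Unit clause (~p) forces p = 0.
Unit clause (~t) forces t = 0.
Unit clause (~r) forces r = 0.
Unit clause (~q) forces q = 0.
This assignment satisfies each clause.

p ↦ 0; q ↦ 0; r ↦ 0; s ↦ 1; t ↦ 0; u ↦ 1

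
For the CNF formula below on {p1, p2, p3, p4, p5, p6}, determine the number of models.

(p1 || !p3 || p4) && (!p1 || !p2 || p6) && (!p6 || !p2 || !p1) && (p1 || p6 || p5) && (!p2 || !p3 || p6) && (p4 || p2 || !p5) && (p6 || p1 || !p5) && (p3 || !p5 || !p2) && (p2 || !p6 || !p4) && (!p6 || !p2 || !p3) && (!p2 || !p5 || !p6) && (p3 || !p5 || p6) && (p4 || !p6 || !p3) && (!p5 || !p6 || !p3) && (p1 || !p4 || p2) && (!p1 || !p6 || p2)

8

There are 2^6 = 64 truth assignments over (p1, p2, p3, p4, p5, p6).
Split on p2. With p2 = true, the clauses containing p2 are satisfied and !p2 drops from the rest; 2 of the 2^5 = 32 assignments to the other variables satisfy what remains.
With p2 = false, by the same count on the reduced clause set, 6 assignments work.
Total: 2 + 6 = 8.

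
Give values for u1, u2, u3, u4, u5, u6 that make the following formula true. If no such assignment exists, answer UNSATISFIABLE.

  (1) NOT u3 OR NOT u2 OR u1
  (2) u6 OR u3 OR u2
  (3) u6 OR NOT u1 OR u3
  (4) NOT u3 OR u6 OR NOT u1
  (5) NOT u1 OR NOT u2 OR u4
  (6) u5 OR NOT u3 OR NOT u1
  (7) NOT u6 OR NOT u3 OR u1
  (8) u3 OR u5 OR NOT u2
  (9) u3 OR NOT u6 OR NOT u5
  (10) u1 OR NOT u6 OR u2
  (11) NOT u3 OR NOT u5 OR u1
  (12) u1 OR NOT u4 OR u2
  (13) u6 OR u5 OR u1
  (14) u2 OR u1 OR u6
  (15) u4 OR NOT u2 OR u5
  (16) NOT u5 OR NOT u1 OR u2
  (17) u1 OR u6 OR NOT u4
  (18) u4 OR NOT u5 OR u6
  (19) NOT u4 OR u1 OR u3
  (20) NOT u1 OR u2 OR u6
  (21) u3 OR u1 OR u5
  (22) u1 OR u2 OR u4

Try u3 = false.
Try u6 = true.
Unit clause (NOT u5) forces u5 = false.
Unit clause (NOT u2) forces u2 = false.
Unit clause (u1) forces u1 = true.
Every clause is now satisfied; u4 is unconstrained.

u1 ↦ true; u2 ↦ false; u3 ↦ false; u4 ↦ false; u5 ↦ false; u6 ↦ true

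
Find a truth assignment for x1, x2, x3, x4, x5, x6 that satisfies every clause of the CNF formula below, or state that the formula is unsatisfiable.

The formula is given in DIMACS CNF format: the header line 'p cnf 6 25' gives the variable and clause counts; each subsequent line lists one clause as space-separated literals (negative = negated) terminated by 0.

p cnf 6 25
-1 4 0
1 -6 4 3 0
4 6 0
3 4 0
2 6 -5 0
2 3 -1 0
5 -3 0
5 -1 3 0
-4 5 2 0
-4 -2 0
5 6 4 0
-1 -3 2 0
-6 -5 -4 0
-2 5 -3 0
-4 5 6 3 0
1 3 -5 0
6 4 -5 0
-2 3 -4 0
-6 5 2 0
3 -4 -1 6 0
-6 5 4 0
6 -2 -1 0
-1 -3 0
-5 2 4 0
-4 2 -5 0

x1: False, x2: True, x3: True, x4: False, x5: True, x6: True

Try x1 = False.
Try x4 = False.
From the singleton clause (x6), x6 = True.
From the singleton clause (x3), x3 = True.
From the singleton clause (x5), x5 = True.
From the singleton clause (x2), x2 = True.
Every clause now holds.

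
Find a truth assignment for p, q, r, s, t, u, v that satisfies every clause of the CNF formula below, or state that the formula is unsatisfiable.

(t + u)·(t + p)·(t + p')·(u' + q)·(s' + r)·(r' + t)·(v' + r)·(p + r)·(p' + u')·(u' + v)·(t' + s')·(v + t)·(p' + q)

Suppose t = 1.
From the singleton clause (s'), s = 0.
Suppose u = 0.
Suppose v = 1.
From the singleton clause (r), r = 1.
Suppose p = 0.
All clauses hold; q can take either value.

p: 0,  q: 0,  r: 1,  s: 0,  t: 1,  u: 0,  v: 1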